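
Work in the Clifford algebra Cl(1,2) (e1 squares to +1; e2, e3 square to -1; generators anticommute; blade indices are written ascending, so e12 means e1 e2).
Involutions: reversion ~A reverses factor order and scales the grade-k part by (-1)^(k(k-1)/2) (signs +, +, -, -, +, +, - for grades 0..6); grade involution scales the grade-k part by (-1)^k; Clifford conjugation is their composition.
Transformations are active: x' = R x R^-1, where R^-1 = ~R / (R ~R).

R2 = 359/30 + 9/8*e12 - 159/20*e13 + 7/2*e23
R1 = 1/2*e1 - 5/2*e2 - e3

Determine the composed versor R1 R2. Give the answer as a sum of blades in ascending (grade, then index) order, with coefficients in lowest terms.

Distribute over the terms of R1 (each basis-blade product reordered to ascending indices, repeated generators contracted through their squares):
(1/2*e1) R2 = 359/60*e1 + 9/16*e2 - 159/40*e3 + 7/4*e123
(-5/2*e2) R2 = -45/16*e1 - 359/12*e2 + 35/4*e3 - 159/8*e123
(-e3) R2 = 159/20*e1 - 7/2*e2 - 359/30*e3 - 9/8*e123
Summing the partial products and collecting blades:
Answer: 2669/240*e1 - 1577/48*e2 - 863/120*e3 - 77/4*e123


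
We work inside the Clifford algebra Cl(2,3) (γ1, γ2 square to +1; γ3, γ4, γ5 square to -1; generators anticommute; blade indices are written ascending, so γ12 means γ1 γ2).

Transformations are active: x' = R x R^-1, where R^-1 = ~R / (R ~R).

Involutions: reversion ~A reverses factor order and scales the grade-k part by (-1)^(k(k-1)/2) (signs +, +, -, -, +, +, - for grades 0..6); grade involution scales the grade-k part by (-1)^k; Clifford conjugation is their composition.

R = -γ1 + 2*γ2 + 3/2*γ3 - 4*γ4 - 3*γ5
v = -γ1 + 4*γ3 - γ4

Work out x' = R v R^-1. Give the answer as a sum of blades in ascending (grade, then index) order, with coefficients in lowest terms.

~R = -γ1 + 2*γ2 + 3/2*γ3 - 4*γ4 - 3*γ5, and R ~R = -89/4, so R^-1 = ~R / (-89/4).
R v = -9 + 2*γ12 - 5/2*γ13 - 3*γ14 - 3*γ15 + 8*γ23 - 2*γ24 + 29/2*γ34 + 12*γ35 - 3*γ45
Answer: 17/89*γ1 + 144/89*γ2 - 248/89*γ3 - 199/89*γ4 - 216/89*γ5


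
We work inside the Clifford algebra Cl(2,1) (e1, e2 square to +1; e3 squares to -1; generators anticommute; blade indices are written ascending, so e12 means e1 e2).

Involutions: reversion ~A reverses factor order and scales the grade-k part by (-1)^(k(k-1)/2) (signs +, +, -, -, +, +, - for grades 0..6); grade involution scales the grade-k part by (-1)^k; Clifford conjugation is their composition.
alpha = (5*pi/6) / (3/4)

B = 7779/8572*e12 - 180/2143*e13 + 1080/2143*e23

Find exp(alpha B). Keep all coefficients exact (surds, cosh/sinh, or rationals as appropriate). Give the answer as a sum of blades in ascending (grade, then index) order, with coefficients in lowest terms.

B^2 term by term: the squares give (7779/8572)^2*(e12)^2 + (-180/2143)^2*(e13)^2 + (1080/2143)^2*(e23)^2 = 60512841/73479184*(-1) + 32400/4592449*(+1) + 1166400/4592449*(+1) = -9/16 (each basis 2-blade squares to minus the product of its generators' squares); cross terms between blades sharing an index anticommute and cancel. So B^2 = -9/16.
B^2 = -9/16 — a negative square means the series sums to a rotation: l = 3/4, alpha*l = 5*pi/6, so exp(alpha B) = cos(5*pi/6) + (sin(5*pi/6)/(3/4))*B = -sqrt(3)/2 + (2/3)*B.
Answer: -sqrt(3)/2 + 2593/4286*e12 - 120/2143*e13 + 720/2143*e23


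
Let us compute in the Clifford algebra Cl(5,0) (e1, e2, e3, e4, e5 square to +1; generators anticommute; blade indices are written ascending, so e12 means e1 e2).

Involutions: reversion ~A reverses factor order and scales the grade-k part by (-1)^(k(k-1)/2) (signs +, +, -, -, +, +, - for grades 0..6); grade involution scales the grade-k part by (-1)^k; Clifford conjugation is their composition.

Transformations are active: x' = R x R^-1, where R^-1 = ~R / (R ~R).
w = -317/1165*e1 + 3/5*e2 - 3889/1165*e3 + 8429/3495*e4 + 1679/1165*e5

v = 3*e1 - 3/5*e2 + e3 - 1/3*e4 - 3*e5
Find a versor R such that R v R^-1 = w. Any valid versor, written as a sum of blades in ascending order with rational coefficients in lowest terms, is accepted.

Reasoning: v^2 = w^2 = 4381/225 since conjugation preserves the quadratic form; R = v + w = 3178/1165*e1 - 2724/1165*e3 + 7264/3495*e4 - 1816/1165*e5 is then valid when invertible, keeping its own part and reversing (v - w)/2.
Answer: 3178/1165*e1 - 2724/1165*e3 + 7264/3495*e4 - 1816/1165*e5


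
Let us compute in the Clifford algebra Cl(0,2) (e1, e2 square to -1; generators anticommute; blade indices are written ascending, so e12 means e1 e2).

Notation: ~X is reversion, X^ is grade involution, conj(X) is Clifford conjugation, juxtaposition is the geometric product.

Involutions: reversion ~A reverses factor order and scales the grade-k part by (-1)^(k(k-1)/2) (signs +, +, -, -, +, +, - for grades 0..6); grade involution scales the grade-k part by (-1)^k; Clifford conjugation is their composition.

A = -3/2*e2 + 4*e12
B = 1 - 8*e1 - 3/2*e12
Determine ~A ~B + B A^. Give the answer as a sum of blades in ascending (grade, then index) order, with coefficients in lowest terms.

first term: 6 - 9/4*e1 + 61/2*e2 - 16*e12
second term: 6 + 9/4*e1 + 67/2*e2 - 8*e12
Answer: 12 + 64*e2 - 24*e12


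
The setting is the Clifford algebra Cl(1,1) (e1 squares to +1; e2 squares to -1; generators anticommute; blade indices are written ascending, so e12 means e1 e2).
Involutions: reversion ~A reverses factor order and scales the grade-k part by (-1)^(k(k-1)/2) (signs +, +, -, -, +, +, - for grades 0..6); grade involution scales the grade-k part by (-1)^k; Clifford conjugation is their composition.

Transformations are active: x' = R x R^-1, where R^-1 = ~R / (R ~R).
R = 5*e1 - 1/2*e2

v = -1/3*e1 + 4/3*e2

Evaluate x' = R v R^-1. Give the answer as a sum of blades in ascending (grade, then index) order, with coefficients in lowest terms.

~R = 5*e1 - 1/2*e2, and R ~R = 99/4, so R^-1 = ~R / (99/4).
R v = -1 + 13/2*e12
Answer: -7/99*e1 - 128/99*e2


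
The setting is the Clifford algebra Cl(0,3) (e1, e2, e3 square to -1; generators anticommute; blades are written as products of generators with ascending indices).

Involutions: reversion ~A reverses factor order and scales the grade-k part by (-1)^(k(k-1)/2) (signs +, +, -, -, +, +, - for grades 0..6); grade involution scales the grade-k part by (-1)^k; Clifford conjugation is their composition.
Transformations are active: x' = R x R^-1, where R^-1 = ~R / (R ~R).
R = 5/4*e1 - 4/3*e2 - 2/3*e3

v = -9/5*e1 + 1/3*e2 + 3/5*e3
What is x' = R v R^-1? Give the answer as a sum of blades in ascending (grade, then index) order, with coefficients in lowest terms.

~R = 5/4*e1 - 4/3*e2 - 2/3*e3, and R ~R = -545/144, so R^-1 = ~R / (-545/144).
R v = 557/180 - 119/60*e1 e2 - 9/20*e1 e3 - 26/45*e2 e3
Answer: -133/545*e1 + 5033/2725*e2 + 4007/8175*e3


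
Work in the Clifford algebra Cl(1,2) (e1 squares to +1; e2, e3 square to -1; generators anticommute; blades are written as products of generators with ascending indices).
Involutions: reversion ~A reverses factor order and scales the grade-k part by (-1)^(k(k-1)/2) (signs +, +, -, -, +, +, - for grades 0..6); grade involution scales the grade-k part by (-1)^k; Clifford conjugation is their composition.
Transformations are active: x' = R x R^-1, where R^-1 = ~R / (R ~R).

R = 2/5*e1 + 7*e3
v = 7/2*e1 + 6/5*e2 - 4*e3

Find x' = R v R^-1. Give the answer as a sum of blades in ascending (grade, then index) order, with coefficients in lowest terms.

~R = 2/5*e1 + 7*e3, and R ~R = -1221/25, so R^-1 = ~R / (-1221/25).
R v = 147/5 + 12/25*e1 e2 - 261/10*e1 e3 - 42/5*e2 e3
Answer: -3241/814*e1 - 6/5*e2 - 1802/407*e3


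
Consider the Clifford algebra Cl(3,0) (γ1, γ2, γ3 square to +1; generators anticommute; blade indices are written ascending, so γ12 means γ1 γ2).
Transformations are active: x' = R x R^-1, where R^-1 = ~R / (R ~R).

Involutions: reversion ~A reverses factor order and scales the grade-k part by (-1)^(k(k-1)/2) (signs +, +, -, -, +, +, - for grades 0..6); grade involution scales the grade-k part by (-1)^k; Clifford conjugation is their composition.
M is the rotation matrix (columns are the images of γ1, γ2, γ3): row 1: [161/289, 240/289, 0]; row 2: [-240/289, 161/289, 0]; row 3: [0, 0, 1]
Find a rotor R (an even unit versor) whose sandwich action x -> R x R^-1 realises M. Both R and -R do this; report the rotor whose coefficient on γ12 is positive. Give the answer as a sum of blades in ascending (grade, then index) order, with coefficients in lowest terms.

Method: write R = a + b12*γ12 + b13*γ13 + b23*γ23 with a^2 + b12^2 + b13^2 + b23^2 = 1 (so R^-1 = ~R). Expanding the columns R e_j ~R gives tr M = 4a^2 - 1 and, from the antisymmetric part, M21 - M12 = -4a*b12, M13 - M31 = 4a*b13, M32 - M23 = -4a*b23.
Here tr M = 611/289, so a^2 = (1 + tr M)/4 = 225/289 and a = ±15/17. Taking a = 15/17: M21 - M12 = -480/289, M13 - M31 = 0, M32 - M23 = 0, giving b12 = 8/17, b13 = 0, b23 = 0, i.e. R = 15/17 + 8/17*γ12.
Its γ12 coefficient is already positive.
Answer: 15/17 + 8/17*γ12. Key observation: the double cover Spin(3) -> SO(3) sends R and -R to the same matrix (trace 611/289 here), so the stated sign of the γ12 coefficient is what selects one sheet.


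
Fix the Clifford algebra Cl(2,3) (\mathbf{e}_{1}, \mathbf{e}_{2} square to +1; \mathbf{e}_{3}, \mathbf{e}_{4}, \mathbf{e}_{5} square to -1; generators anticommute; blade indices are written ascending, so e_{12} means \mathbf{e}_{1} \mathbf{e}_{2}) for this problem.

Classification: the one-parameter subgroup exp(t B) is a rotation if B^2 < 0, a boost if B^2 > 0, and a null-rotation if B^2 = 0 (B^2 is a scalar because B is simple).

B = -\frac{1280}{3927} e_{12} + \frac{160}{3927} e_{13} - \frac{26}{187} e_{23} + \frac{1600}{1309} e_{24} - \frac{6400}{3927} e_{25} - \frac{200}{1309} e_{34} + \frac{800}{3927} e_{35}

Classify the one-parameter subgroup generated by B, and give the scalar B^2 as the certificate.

B^2 term by term: the squares give (-\frac{1280}{3927})^2*(e_{12})^2 + (\frac{160}{3927})^2*(e_{13})^2 + (-\frac{26}{187})^2*(e_{23})^2 + (\frac{1600}{1309})^2*(e_{24})^2 + (-\frac{6400}{3927})^2*(e_{25})^2 + (-\frac{200}{1309})^2*(e_{34})^2 + (\frac{800}{3927})^2*(e_{35})^2 = \frac{1638400}{15421329}*(-1) + \frac{25600}{15421329}*(+1) + \frac{676}{34969}*(+1) + \frac{2560000}{1713481}*(+1) + \frac{40960000}{15421329}*(+1) + \frac{40000}{1713481}*(-1) + \frac{640000}{15421329}*(-1) = 4 (each basis 2-blade squares to minus the product of its generators' squares); cross terms between blades sharing an index anticommute and cancel; the commuting (index-disjoint) pairs give grade-4 terms 2*c*c'*(blade product), which cancel blade by blade — e_{1234}: \frac{512000}{5140443} - \frac{512000}{5140443} = 0; e_{1235}: -\frac{2048000}{15421329} + \frac{2048000}{15421329} = 0; e_{2345}: -\frac{2560000}{5140443} + \frac{2560000}{5140443} = 0 — confirming B is simple. So B^2 = 4.
Answer: boost, certificate B^2 = 4. The class reads off the invariant scalar 4 directly.


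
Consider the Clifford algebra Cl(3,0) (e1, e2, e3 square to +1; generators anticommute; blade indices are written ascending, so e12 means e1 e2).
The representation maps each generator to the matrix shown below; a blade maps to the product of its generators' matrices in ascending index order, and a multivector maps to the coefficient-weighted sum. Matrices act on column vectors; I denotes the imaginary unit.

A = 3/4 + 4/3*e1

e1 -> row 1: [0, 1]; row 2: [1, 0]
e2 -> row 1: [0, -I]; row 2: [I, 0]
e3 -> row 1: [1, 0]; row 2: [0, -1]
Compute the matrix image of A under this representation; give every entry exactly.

M = (3/4)*1 + (4/3)*rho(e1), summed entrywise (1 is the identity matrix):
Answer: row 1: [3/4, 4/3]; row 2: [4/3, 3/4]


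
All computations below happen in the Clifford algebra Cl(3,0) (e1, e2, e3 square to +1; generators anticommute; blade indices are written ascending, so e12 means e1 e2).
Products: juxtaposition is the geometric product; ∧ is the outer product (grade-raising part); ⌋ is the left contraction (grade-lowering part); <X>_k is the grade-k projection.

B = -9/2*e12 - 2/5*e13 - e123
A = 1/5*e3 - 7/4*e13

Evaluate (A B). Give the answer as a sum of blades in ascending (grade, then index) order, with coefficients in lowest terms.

step 1: -7/10 + 2/25*e1 + 7/4*e2 - 1/5*e12 + 63/8*e23 - 9/10*e123
Answer: -7/10 + 2/25*e1 + 7/4*e2 - 1/5*e12 + 63/8*e23 - 9/10*e123


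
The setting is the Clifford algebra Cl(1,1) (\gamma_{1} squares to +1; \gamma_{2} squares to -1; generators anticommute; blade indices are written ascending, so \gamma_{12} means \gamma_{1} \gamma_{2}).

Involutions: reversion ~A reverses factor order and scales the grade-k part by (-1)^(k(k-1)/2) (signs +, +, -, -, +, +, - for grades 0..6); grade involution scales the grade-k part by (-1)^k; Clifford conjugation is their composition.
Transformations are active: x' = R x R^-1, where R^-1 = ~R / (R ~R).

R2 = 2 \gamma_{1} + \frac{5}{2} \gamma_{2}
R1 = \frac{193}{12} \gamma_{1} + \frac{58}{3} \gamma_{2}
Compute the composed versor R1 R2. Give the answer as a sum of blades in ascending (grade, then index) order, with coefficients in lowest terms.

Distribute over the terms of R1 (each basis-blade product reordered to ascending indices, repeated generators contracted through their squares):
(\frac{193}{12} \gamma_{1}) R2 = \frac{193}{6} + \frac{965}{24} \gamma_{12}
(\frac{58}{3} \gamma_{2}) R2 = -\frac{145}{3} - \frac{116}{3} \gamma_{12}
Summing the partial products and collecting blades:
Answer: -\frac{97}{6} + \frac{37}{24} \gamma_{12}


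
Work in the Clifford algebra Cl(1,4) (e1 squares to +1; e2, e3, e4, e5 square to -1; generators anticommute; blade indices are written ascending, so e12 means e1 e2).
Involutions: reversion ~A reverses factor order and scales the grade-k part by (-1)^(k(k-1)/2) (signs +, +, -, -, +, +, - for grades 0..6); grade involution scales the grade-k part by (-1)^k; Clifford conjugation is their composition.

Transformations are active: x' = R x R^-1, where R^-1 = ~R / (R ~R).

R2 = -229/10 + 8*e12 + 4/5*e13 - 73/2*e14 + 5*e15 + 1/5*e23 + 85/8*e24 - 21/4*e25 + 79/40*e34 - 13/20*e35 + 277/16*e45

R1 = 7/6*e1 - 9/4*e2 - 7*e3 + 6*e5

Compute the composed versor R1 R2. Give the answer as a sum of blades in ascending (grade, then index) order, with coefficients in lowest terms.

Distribute over the terms of R1 (each basis-blade product reordered to ascending indices, repeated generators contracted through their squares):
(7/6*e1) R2 = -1603/60*e1 + 28/3*e2 + 14/15*e3 - 511/12*e4 + 35/6*e5 + 7/30*e123 + 595/48*e124 - 49/8*e125 + 553/240*e134 - 91/120*e135 + 1939/96*e145
(-9/4*e2) R2 = -18*e1 + 2061/40*e2 + 9/20*e3 + 765/32*e4 - 189/16*e5 + 9/5*e123 - 657/8*e124 + 45/4*e125 - 711/160*e234 + 117/80*e235 - 2493/64*e245
(-7*e3) R2 = -28/5*e1 - 7/5*e2 + 1603/10*e3 + 553/40*e4 - 91/20*e5 - 56*e123 - 511/2*e134 + 35*e135 + 595/8*e234 - 147/4*e235 - 1939/16*e345
(6*e5) R2 = 30*e1 - 63/2*e2 - 39/10*e3 + 831/8*e4 - 687/5*e5 + 48*e125 + 24/5*e135 - 219*e145 + 6/5*e235 + 255/4*e245 + 237/20*e345
Summing the partial products and collecting blades:
Answer: -1219/60*e1 + 671/24*e2 + 9467/60*e3 + 47531/480*e4 - 35503/240*e5 - 1619/30*e123 - 3347/48*e124 + 425/8*e125 - 60767/240*e134 + 937/24*e135 - 19085/96*e145 + 11189/160*e234 - 2727/80*e235 + 1587/64*e245 - 8747/80*e345


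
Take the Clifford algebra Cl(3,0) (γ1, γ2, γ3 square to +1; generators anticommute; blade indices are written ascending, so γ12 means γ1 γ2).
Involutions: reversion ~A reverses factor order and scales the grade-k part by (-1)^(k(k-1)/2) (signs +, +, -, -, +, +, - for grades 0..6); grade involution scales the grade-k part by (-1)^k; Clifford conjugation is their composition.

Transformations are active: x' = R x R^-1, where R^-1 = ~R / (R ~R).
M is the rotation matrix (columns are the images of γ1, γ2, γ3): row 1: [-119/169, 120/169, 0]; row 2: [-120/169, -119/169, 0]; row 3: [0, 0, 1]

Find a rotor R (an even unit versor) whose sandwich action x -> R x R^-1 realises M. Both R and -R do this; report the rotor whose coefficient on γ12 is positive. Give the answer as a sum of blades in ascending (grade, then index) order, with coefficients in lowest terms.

Method: write R = a + b12*γ12 + b13*γ13 + b23*γ23 with a^2 + b12^2 + b13^2 + b23^2 = 1 (so R^-1 = ~R). Expanding the columns R e_j ~R gives tr M = 4a^2 - 1 and, from the antisymmetric part, M21 - M12 = -4a*b12, M13 - M31 = 4a*b13, M32 - M23 = -4a*b23.
Here tr M = -69/169, so a^2 = (1 + tr M)/4 = 25/169 and a = ±5/13. Taking a = 5/13: M21 - M12 = -240/169, M13 - M31 = 0, M32 - M23 = 0, giving b12 = 12/13, b13 = 0, b23 = 0, i.e. R = 5/13 + 12/13*γ12.
Its γ12 coefficient is already positive.
Answer: 5/13 + 12/13*γ12. Key observation: the double cover Spin(3) -> SO(3) sends R and -R to the same matrix (trace -69/169 here), so the stated sign of the γ12 coefficient is what selects one sheet.


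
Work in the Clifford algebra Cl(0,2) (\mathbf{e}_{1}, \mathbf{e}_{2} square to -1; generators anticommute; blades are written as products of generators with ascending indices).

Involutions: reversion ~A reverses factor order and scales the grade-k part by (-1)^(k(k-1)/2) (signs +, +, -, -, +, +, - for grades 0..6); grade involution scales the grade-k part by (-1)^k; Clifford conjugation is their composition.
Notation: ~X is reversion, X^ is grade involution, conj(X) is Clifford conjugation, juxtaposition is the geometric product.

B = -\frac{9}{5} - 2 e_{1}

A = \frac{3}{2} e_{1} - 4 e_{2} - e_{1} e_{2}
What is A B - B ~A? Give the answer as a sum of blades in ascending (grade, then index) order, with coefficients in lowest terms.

first term: 3 - \frac{27}{10} e_{1} + \frac{46}{5} e_{2} - \frac{31}{5} e_{1} e_{2}
second term: 3 - \frac{27}{10} e_{1} + \frac{46}{5} e_{2} + \frac{31}{5} e_{1} e_{2}
Answer: -\frac{62}{5} e_{1} e_{2}


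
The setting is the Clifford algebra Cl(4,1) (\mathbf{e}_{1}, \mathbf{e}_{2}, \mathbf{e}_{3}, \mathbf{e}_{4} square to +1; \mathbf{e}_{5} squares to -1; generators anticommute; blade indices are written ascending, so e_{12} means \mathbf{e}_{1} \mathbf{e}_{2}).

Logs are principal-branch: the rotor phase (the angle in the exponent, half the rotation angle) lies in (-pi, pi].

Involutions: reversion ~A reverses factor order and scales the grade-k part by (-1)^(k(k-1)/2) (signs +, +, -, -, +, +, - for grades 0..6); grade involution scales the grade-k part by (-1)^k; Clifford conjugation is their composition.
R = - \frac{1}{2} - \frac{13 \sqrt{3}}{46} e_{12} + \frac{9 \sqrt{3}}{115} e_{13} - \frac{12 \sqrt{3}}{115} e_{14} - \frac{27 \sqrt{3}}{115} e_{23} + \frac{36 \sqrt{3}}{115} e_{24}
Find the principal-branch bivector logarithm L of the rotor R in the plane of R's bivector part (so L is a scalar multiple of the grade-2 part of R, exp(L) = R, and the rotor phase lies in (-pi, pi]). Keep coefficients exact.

The scalar part of R is - \frac{1}{2}, so the principal-branch rotor phase is pinned; divide the bivector part by its sine to get the unit plane — L is the phase times that plane.
Concretely: cos(phase) = - \frac{1}{2} gives phase = ±\frac{2 \pi}{3}, and since phase/sin(phase) is even the sign is immaterial: L = (phase/sin(phase)) * <R>_2 = (\frac{4 \sqrt{3} \pi}{9}) * <R>_2.
Answer: - \frac{26 \pi}{69} e_{12} + \frac{12 \pi}{115} e_{13} - \frac{16 \pi}{115} e_{14} - \frac{36 \pi}{115} e_{23} + \frac{48 \pi}{115} e_{24}


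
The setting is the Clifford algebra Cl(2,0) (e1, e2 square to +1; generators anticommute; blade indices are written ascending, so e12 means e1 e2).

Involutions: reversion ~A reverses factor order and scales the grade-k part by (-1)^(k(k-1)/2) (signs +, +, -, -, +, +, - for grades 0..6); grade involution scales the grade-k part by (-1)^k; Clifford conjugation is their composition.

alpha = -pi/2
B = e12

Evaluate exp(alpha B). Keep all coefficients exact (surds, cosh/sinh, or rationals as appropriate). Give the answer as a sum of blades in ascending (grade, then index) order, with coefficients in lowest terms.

B^2 = (1)^2*(e12)^2 = 1*(-1) = -1 (a basis 2-blade squares to minus the product of its generators' squares).
B^2 = -1 — circular case — the even/odd split gives cos and sin: l = 1, alpha*l = -pi/2, so exp(alpha B) = cos(-pi/2) + (sin(-pi/2)/1)*B = 0 + (-1)*B.
Answer: -e12


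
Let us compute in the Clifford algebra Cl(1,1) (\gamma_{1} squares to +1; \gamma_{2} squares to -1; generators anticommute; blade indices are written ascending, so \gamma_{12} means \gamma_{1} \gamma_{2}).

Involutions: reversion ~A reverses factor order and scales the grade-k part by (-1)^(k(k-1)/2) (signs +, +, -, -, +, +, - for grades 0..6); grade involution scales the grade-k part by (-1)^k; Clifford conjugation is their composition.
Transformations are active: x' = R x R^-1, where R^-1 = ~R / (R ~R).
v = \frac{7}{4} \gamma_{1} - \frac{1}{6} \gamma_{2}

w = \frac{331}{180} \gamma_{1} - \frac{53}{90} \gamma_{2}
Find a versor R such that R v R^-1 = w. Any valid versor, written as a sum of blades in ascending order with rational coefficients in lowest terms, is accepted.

A norm check does it: q(v) = q(w) = \frac{437}{144}, hence R = v + w = \frac{323}{90} \gamma_{1} - \frac{34}{45} \gamma_{2} realises the map — parallel part kept, (v - w)/2 negated, v carried to w.
Answer: \frac{323}{90} \gamma_{1} - \frac{34}{45} \gamma_{2}


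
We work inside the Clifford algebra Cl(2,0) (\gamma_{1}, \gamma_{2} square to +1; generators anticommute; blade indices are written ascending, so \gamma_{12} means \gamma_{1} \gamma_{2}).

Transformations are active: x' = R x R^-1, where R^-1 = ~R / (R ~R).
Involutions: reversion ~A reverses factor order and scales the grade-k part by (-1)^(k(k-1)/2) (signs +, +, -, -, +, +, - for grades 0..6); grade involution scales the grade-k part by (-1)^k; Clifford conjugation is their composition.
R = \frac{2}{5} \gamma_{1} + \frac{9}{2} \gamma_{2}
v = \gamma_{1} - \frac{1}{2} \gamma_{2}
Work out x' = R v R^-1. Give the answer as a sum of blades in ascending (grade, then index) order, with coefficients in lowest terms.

~R = \frac{2}{5} \gamma_{1} + \frac{9}{2} \gamma_{2}, and R ~R = \frac{2041}{100}, so R^-1 = ~R / (\frac{2041}{100}).
R v = -\frac{37}{20} - \frac{47}{10} \gamma_{12}
Answer: -\frac{2189}{2041} \gamma_{1} - \frac{1289}{4082} \gamma_{2}


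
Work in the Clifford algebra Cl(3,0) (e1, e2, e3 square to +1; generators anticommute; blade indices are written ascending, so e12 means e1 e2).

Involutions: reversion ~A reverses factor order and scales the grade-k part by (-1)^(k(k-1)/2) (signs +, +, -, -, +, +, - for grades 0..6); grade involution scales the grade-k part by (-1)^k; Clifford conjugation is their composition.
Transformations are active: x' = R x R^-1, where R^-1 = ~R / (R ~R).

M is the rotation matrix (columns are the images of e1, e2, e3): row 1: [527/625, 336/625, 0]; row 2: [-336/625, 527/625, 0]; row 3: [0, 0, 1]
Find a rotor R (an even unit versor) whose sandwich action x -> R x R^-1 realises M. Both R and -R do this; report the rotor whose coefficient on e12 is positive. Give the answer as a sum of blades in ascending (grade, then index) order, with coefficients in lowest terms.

Method: write R = a + b12*e12 + b13*e13 + b23*e23 with a^2 + b12^2 + b13^2 + b23^2 = 1 (so R^-1 = ~R). Expanding the columns R e_j ~R gives tr M = 4a^2 - 1 and, from the antisymmetric part, M21 - M12 = -4a*b12, M13 - M31 = 4a*b13, M32 - M23 = -4a*b23.
Here tr M = 1679/625, so a^2 = (1 + tr M)/4 = 576/625 and a = ±24/25. Taking a = 24/25: M21 - M12 = -672/625, M13 - M31 = 0, M32 - M23 = 0, giving b12 = 7/25, b13 = 0, b23 = 0, i.e. R = 24/25 + 7/25*e12.
Its e12 coefficient is already positive.
Answer: 24/25 + 7/25*e12. Sheet selection: the two-to-one cover makes ±R indistinguishable at the matrix level (trace 1679/625), so uniqueness comes from the required sign on e12.


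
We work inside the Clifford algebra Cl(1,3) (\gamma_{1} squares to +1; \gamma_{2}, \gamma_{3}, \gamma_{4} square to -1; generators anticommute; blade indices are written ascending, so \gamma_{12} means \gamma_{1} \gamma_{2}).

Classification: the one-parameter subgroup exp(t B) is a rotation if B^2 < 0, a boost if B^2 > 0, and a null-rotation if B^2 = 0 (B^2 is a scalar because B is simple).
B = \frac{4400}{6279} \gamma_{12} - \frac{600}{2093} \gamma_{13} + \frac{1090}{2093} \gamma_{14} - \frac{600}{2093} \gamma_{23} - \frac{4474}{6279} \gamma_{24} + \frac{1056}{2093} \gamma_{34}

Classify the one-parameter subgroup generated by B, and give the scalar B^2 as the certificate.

B^2 term by term: the squares give (\frac{4400}{6279})^2*(\gamma_{12})^2 + (-\frac{600}{2093})^2*(\gamma_{13})^2 + (\frac{1090}{2093})^2*(\gamma_{14})^2 + (-\frac{600}{2093})^2*(\gamma_{23})^2 + (-\frac{4474}{6279})^2*(\gamma_{24})^2 + (\frac{1056}{2093})^2*(\gamma_{34})^2 = \frac{19360000}{39425841}*(+1) + \frac{360000}{4380649}*(+1) + \frac{1188100}{4380649}*(+1) + \frac{360000}{4380649}*(-1) + \frac{20016676}{39425841}*(-1) + \frac{1115136}{4380649}*(-1) = 0 (each basis 2-blade squares to minus the product of its generators' squares); cross terms between blades sharing an index anticommute and cancel; the commuting (index-disjoint) pairs give grade-4 terms 2*c*c'*(blade product), which cancel blade by blade — \gamma_{1234}: \frac{3097600}{4380649} - \frac{1789600}{4380649} - \frac{1308000}{4380649} = 0 — confirming B is simple. So B^2 = 0.
Answer: null-rotation, certificate B^2 = 0. The invariant at work: B^2 = 0 is unchanged by conjugation, hence its sign classifies the subgroup whatever basis B is written in.


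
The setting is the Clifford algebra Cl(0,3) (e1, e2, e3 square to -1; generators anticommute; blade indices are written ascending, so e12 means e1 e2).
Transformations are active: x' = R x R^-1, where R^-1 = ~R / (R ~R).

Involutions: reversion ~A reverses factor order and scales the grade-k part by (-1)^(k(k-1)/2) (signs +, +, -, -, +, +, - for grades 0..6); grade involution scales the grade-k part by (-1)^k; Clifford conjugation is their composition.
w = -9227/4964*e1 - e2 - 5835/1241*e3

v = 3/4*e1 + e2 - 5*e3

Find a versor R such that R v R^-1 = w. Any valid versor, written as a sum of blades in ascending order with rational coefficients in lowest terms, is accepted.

Sketch: the shared square -425/16 makes R = v + w = -1376/1241*e1 - 12040/1241*e3 the natural versor; its sandwich fixes that direction, negates (v - w)/2, and sends v to w.
Answer: -1376/1241*e1 - 12040/1241*e3


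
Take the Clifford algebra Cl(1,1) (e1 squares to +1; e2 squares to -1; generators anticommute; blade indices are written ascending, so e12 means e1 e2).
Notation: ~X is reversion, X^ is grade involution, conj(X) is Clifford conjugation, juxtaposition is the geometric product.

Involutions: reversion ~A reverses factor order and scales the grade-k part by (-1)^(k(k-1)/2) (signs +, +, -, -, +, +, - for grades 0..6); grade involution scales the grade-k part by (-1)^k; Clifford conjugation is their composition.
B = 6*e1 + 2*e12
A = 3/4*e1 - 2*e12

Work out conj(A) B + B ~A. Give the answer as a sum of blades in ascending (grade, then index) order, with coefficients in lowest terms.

first term: -1/2 - 27/2*e2
second term: 17/2 + 21/2*e2
Answer: 8 - 3*e2


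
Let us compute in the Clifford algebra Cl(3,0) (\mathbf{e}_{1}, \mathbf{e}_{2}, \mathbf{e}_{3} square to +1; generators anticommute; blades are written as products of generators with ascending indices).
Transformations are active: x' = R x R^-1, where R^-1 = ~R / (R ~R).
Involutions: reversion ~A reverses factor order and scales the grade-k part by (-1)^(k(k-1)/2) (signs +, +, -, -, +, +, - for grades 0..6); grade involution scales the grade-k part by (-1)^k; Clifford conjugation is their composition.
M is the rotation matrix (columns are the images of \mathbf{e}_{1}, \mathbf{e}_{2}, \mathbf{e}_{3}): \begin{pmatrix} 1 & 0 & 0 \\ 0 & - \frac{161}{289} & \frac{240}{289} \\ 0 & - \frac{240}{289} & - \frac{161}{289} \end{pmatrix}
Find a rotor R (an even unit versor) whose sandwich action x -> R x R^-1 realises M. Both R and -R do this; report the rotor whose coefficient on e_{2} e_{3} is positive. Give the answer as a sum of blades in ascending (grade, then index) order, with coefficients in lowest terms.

Method: write R = a + b12*e_{1} e_{2} + b13*e_{1} e_{3} + b23*e_{2} e_{3} with a^2 + b12^2 + b13^2 + b23^2 = 1 (so R^-1 = ~R). Expanding the columns R e_j ~R gives tr M = 4a^2 - 1 and, from the antisymmetric part, M21 - M12 = -4a*b12, M13 - M31 = 4a*b13, M32 - M23 = -4a*b23.
Here tr M = -\frac{33}{289}, so a^2 = (1 + tr M)/4 = \frac{64}{289} and a = ±\frac{8}{17}. Taking a = \frac{8}{17}: M21 - M12 = 0, M13 - M31 = 0, M32 - M23 = -\frac{480}{289}, giving b12 = 0, b13 = 0, b23 = \frac{15}{17}, i.e. R = \frac{8}{17} + \frac{15}{17} e_{2} e_{3}.
Its e_{2} e_{3} coefficient is already positive.
Answer: \frac{8}{17} + \frac{15}{17} e_{2} e_{3}. Note: both R and -R realise this M (trace -\frac{33}{289}); the covering map identifies them, and the e_{2} e_{3}-coefficient sign is the tie-breaker.


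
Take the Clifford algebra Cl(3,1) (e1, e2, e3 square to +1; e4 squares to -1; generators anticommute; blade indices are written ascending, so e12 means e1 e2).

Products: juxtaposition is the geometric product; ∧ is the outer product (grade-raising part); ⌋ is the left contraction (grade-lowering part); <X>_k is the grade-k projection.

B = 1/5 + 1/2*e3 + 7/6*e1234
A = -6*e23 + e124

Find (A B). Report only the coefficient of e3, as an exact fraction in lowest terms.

step 1: -3*e2 - 7/6*e3 + 7*e14 - 6/5*e23 + 1/5*e124 - 1/2*e1234
Answer: -7/6


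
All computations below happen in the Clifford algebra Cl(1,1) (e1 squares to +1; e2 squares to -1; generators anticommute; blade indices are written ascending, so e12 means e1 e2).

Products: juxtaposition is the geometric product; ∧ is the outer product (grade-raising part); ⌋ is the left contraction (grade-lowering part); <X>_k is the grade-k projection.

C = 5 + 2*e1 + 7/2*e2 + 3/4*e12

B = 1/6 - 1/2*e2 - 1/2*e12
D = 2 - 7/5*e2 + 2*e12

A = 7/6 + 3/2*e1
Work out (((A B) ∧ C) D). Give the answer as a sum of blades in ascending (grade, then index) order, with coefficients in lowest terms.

step 1: 7/36 + 1/4*e1 - 4/3*e2 - 4/3*e12
step 2: 35/36 + 59/36*e1 - 431/72*e2 - 143/48*e12
step 3: -2231/180 - 9263/720*e1 - 181/18*e2 - 757/120*e12
Answer: -2231/180 - 9263/720*e1 - 181/18*e2 - 757/120*e12


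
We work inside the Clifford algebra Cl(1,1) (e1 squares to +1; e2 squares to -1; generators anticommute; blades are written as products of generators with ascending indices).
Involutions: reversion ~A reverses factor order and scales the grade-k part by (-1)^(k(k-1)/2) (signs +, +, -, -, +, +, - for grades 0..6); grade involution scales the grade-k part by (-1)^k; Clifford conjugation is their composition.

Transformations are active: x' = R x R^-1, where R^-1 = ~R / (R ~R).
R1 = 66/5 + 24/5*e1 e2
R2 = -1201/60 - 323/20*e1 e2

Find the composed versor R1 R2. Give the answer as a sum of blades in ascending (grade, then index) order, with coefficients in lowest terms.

Distribute over the terms of R1 (each basis-blade product reordered to ascending indices, repeated generators contracted through their squares):
(66/5) R2 = -13211/50 - 10659/50*e1 e2
(24/5*e1 e2) R2 = -1938/25 - 2402/25*e1 e2
Summing the partial products and collecting blades:
Answer: -17087/50 - 15463/50*e1 e2


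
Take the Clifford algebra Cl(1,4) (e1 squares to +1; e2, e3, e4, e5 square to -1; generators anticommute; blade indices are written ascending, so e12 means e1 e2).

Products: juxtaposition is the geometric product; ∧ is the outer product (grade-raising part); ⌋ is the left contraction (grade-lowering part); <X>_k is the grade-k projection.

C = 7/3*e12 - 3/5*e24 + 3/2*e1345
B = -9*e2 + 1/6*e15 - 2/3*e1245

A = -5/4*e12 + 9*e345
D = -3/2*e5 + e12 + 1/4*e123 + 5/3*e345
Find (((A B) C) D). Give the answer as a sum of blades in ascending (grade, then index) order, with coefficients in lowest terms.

step 1: -45/4*e1 + 5/24*e25 + 5/6*e45 + 6*e123 + 3/2*e134 + 81*e2345
step 2: -105/4*e2 + 14*e3 - 9/4*e5 + 243/2*e12 - 5/4*e13 + 35/72*e15 - 1/2*e25 - 243/5*e35 + 1/8*e45 + 9/10*e123 + 27/4*e124 - 18/5*e134 + 7/2*e234 - 9*e245 - 135/8*e345 - 5/16*e1234 + 35/18*e1245 + 189*e1345
step 3: 3591/40 + 13895/48*e1 - 7/16*e2 - 251/6*e3 - 4745/64*e4 - 7/2*e12 - 105/16*e13 + 7/8*e14 + 11/2*e15 + 55/4*e23 - 72/5*e24 + 1225/36*e25 - 377/16*e34 - 21*e35 - 385/18*e45 + 581/54*e123 + 35/12*e124 - 47071/240*e125 + 61817/216*e134 + 2*e135 - 83/12*e145 - 83/30*e234 - 35/288*e235 - 189/4*e245 + 35/72*e345 - 3051/80*e1235 - 233/32*e1245 + 63/20*e1345 + 140*e2345 + 1489/8*e12345
Answer: 3591/40 + 13895/48*e1 - 7/16*e2 - 251/6*e3 - 4745/64*e4 - 7/2*e12 - 105/16*e13 + 7/8*e14 + 11/2*e15 + 55/4*e23 - 72/5*e24 + 1225/36*e25 - 377/16*e34 - 21*e35 - 385/18*e45 + 581/54*e123 + 35/12*e124 - 47071/240*e125 + 61817/216*e134 + 2*e135 - 83/12*e145 - 83/30*e234 - 35/288*e235 - 189/4*e245 + 35/72*e345 - 3051/80*e1235 - 233/32*e1245 + 63/20*e1345 + 140*e2345 + 1489/8*e12345


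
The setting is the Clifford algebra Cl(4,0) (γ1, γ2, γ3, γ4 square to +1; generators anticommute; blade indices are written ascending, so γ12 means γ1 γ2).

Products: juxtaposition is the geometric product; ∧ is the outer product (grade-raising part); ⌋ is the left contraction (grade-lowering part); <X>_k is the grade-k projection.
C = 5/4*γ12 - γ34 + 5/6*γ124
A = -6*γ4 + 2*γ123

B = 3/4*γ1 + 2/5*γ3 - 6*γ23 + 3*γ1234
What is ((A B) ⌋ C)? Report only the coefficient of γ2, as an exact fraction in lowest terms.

step 1: 12*γ1 - 6*γ4 + 4/5*γ12 + 9/2*γ14 + 3/2*γ23 + 12/5*γ34 + 18*γ123 + 36*γ234
step 2: 7/5 + 75/4*γ2 - 6*γ3 - 2/3*γ4 - 5*γ12 + 10*γ24
Answer: 75/4


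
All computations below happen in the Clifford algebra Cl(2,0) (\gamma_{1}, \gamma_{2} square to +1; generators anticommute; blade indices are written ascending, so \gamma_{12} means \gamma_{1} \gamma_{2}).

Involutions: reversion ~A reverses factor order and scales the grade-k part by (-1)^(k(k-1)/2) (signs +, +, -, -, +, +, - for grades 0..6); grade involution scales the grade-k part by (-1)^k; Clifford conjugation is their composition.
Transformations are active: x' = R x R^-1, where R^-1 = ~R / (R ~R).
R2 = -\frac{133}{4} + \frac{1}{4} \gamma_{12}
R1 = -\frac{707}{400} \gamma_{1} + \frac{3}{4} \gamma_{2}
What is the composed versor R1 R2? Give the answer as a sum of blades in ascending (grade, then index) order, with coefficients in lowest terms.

Distribute over the terms of R1 (each basis-blade product reordered to ascending indices, repeated generators contracted through their squares):
(-\frac{707}{400} \gamma_{1}) R2 = \frac{94031}{1600} \gamma_{1} - \frac{707}{1600} \gamma_{2}
(\frac{3}{4} \gamma_{2}) R2 = -\frac{3}{16} \gamma_{1} - \frac{399}{16} \gamma_{2}
Summing the partial products and collecting blades:
Answer: \frac{93731}{1600} \gamma_{1} - \frac{40607}{1600} \gamma_{2}


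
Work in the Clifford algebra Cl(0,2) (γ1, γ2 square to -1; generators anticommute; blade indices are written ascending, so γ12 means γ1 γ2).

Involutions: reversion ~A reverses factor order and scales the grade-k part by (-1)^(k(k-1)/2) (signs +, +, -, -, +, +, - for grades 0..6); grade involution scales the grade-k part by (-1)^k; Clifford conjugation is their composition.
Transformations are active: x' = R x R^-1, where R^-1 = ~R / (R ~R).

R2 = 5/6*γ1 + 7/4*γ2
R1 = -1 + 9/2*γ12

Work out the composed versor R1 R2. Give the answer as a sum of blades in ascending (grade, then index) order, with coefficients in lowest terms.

Distribute over the terms of R1 (each basis-blade product reordered to ascending indices, repeated generators contracted through their squares):
(-1) R2 = -5/6*γ1 - 7/4*γ2
(9/2*γ12) R2 = -63/8*γ1 + 15/4*γ2
Summing the partial products and collecting blades:
Answer: -209/24*γ1 + 2*γ2


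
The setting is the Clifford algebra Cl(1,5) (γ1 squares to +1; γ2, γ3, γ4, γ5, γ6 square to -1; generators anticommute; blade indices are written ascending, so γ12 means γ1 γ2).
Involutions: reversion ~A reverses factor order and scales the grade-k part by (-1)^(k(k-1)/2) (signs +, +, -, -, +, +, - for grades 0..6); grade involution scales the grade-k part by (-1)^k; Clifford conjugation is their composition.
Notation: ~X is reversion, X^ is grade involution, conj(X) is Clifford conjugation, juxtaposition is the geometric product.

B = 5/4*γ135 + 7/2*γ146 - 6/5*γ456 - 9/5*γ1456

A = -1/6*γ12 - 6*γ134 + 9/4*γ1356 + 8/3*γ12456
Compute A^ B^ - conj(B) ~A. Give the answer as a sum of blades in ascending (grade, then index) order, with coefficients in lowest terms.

first term: 24/5*γ2 - 45/16*γ6 - 16/5*γ12 + 28/3*γ25 - 81/20*γ34 + 21*γ36 - 15/2*γ45 - 27/10*γ134 - 5/24*γ235 - 7/12*γ246 - 63/8*γ345 + 54/5*γ356 - 36/5*γ1356 - 10/3*γ2346 - 3/10*γ2456 - 1/5*γ12456
second term: -24/5*γ2 - 45/16*γ6 - 16/5*γ12 + 28/3*γ25 + 81/20*γ34 + 21*γ36 - 15/2*γ45 + 27/10*γ134 + 5/24*γ235 + 7/12*γ246 + 63/8*γ345 + 54/5*γ356 + 36/5*γ1356 + 10/3*γ2346 - 3/10*γ2456 - 1/5*γ12456
Answer: 48/5*γ2 - 81/10*γ34 - 27/5*γ134 - 5/12*γ235 - 7/6*γ246 - 63/4*γ345 - 72/5*γ1356 - 20/3*γ2346


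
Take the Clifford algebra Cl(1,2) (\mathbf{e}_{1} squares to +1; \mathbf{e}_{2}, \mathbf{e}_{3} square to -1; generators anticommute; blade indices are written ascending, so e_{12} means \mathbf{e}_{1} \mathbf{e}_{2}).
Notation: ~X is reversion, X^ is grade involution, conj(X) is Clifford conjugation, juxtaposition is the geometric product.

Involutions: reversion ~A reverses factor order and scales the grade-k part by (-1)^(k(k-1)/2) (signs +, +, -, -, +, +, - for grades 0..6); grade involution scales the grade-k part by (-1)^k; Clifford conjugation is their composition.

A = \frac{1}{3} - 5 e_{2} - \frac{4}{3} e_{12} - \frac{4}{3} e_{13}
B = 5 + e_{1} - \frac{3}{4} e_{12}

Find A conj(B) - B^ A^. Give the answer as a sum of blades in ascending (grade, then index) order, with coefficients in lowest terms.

first term: \frac{2}{3} - \frac{49}{12} e_{1} - \frac{79}{3} e_{2} - \frac{4}{3} e_{3} - \frac{137}{12} e_{12} - \frac{20}{3} e_{13} - e_{23}
second term: \frac{8}{3} + \frac{41}{12} e_{1} + \frac{79}{3} e_{2} + \frac{4}{3} e_{3} - \frac{143}{12} e_{12} - \frac{20}{3} e_{13} - e_{23}
Answer: -2 - \frac{15}{2} e_{1} - \frac{158}{3} e_{2} - \frac{8}{3} e_{3} + \frac{1}{2} e_{12}


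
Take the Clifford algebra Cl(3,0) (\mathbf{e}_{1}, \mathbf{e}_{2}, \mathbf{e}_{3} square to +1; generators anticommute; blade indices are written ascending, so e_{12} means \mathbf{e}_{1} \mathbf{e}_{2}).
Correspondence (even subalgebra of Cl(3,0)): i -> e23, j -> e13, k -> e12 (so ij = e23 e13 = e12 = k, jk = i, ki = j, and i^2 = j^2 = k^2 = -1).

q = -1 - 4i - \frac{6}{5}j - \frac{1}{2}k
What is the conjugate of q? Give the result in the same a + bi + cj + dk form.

In blades: q = -1 - \frac{1}{2} e_{12} - \frac{6}{5} e_{13} - 4 e_{23}.
Quaternion conjugation is reversion on the even subalgebra: the scalar is fixed and every grade-2 blade flips sign, giving -1 + \frac{1}{2} e_{12} + \frac{6}{5} e_{13} + 4 e_{23}; translating back:
Answer: -1 + 4i + \frac{6}{5}j + \frac{1}{2}k


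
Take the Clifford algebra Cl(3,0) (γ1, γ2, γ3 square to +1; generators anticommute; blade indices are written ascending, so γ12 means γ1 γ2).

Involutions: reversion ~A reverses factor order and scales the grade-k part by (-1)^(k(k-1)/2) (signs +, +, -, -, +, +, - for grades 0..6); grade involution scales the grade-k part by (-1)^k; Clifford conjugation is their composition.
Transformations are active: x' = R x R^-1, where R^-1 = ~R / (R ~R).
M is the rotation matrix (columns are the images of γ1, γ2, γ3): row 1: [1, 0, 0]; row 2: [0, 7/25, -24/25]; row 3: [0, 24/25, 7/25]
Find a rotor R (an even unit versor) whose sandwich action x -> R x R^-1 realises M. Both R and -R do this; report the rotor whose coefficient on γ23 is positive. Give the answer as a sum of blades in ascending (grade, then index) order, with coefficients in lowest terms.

Method: write R = a + b12*γ12 + b13*γ13 + b23*γ23 with a^2 + b12^2 + b13^2 + b23^2 = 1 (so R^-1 = ~R). Expanding the columns R e_j ~R gives tr M = 4a^2 - 1 and, from the antisymmetric part, M21 - M12 = -4a*b12, M13 - M31 = 4a*b13, M32 - M23 = -4a*b23.
Here tr M = 39/25, so a^2 = (1 + tr M)/4 = 16/25 and a = ±4/5. Taking a = 4/5: M21 - M12 = 0, M13 - M31 = 0, M32 - M23 = 48/25, giving b12 = 0, b13 = 0, b23 = -3/5, i.e. R = 4/5 - 3/5*γ23.
Its γ23 coefficient is negative, so report the other preimage -R.
Answer: -4/5 + 3/5*γ23. Key observation: the double cover Spin(3) -> SO(3) sends R and -R to the same matrix (trace 39/25 here), so the stated sign of the γ23 coefficient is what selects one sheet.
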